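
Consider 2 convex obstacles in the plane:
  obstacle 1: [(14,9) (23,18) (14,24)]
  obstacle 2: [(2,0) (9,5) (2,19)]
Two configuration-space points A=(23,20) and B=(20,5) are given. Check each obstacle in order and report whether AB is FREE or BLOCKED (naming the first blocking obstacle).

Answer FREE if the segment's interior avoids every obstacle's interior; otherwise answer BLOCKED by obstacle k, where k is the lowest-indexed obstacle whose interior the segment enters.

Obstacle 1 [(14,9) (23,18) (14,24)]:
  edge (14,9)–(23,18): crosses AB
  edge (23,18)–(14,24): crosses AB
  edge (14,24)–(14,9): clear
  → BLOCKED
Obstacle 2 [(2,0) (9,5) (2,19)]:
  edge (2,0)–(9,5): clear
  edge (9,5)–(2,19): clear
  edge (2,19)–(2,0): clear
  midpoint (43/2,25/2) outside
  → clear

BLOCKED by obstacle 1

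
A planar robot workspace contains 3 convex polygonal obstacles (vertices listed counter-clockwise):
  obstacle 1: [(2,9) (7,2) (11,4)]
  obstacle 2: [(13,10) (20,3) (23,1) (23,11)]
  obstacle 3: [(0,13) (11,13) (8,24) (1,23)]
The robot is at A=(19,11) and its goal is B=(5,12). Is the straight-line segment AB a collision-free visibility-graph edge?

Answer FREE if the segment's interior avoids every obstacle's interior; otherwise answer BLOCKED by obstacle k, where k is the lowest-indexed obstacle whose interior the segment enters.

Obstacle 1 [(2,9) (7,2) (11,4)]:
  edge (2,9)–(7,2): clear
  edge (7,2)–(11,4): clear
  edge (11,4)–(2,9): clear
  midpoint (12,23/2) outside
  → clear
Obstacle 2 [(13,10) (20,3) (23,1) (23,11)]:
  edge (13,10)–(20,3): clear
  edge (20,3)–(23,1): clear
  edge (23,1)–(23,11): clear
  edge (23,11)–(13,10): clear
  midpoint (12,23/2) outside
  → clear
Obstacle 3 [(0,13) (11,13) (8,24) (1,23)]:
  edge (0,13)–(11,13): clear
  edge (11,13)–(8,24): clear
  edge (8,24)–(1,23): clear
  edge (1,23)–(0,13): clear
  midpoint (12,23/2) outside
  → clear

FREE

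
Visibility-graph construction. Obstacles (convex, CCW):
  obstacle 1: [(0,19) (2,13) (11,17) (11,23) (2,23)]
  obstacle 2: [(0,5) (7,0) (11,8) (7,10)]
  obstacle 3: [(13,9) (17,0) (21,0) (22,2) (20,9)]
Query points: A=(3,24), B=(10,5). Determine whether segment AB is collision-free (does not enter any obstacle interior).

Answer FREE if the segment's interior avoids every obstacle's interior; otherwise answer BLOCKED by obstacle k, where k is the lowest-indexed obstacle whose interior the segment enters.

BLOCKED by obstacle 1

Obstacle 1 [(0,19) (2,13) (11,17) (11,23) (2,23)]:
  edge (0,19)–(2,13): clear
  edge (2,13)–(11,17): crosses AB
  edge (11,17)–(11,23): clear
  edge (11,23)–(2,23): crosses AB
  edge (2,23)–(0,19): clear
  → BLOCKED
Obstacle 2 [(0,5) (7,0) (11,8) (7,10)]:
  edge (0,5)–(7,0): clear
  edge (7,0)–(11,8): crosses AB
  edge (11,8)–(7,10): crosses AB
  edge (7,10)–(0,5): clear
  → BLOCKED
Obstacle 3 [(13,9) (17,0) (21,0) (22,2) (20,9)]:
  edge (13,9)–(17,0): clear
  edge (17,0)–(21,0): clear
  edge (21,0)–(22,2): clear
  edge (22,2)–(20,9): clear
  edge (20,9)–(13,9): clear
  midpoint (13/2,29/2) outside
  → clear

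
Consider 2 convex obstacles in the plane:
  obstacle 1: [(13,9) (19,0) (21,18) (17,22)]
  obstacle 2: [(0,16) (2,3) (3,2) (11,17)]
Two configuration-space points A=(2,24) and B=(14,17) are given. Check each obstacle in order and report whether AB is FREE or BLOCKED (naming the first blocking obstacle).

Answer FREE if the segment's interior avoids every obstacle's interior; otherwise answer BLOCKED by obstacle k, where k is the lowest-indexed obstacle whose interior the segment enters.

FREE

Obstacle 1 [(13,9) (19,0) (21,18) (17,22)]:
  edge (13,9)–(19,0): clear
  edge (19,0)–(21,18): clear
  edge (21,18)–(17,22): clear
  edge (17,22)–(13,9): clear
  midpoint (8,41/2) outside
  → clear
Obstacle 2 [(0,16) (2,3) (3,2) (11,17)]:
  edge (0,16)–(2,3): clear
  edge (2,3)–(3,2): clear
  edge (3,2)–(11,17): clear
  edge (11,17)–(0,16): clear
  midpoint (8,41/2) outside
  → clear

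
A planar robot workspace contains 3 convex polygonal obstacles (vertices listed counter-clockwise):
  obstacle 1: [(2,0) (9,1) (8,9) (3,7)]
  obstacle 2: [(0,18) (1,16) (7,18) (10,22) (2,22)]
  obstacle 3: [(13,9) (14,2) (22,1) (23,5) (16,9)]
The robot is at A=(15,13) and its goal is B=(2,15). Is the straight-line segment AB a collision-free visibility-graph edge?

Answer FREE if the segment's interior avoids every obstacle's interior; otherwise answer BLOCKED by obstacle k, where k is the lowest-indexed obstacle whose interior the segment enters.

FREE

Obstacle 1 [(2,0) (9,1) (8,9) (3,7)]:
  edge (2,0)–(9,1): clear
  edge (9,1)–(8,9): clear
  edge (8,9)–(3,7): clear
  edge (3,7)–(2,0): clear
  midpoint (17/2,14) outside
  → clear
Obstacle 2 [(0,18) (1,16) (7,18) (10,22) (2,22)]:
  edge (0,18)–(1,16): clear
  edge (1,16)–(7,18): clear
  edge (7,18)–(10,22): clear
  edge (10,22)–(2,22): clear
  edge (2,22)–(0,18): clear
  midpoint (17/2,14) outside
  → clear
Obstacle 3 [(13,9) (14,2) (22,1) (23,5) (16,9)]:
  edge (13,9)–(14,2): clear
  edge (14,2)–(22,1): clear
  edge (22,1)–(23,5): clear
  edge (23,5)–(16,9): clear
  edge (16,9)–(13,9): clear
  midpoint (17/2,14) outside
  → clear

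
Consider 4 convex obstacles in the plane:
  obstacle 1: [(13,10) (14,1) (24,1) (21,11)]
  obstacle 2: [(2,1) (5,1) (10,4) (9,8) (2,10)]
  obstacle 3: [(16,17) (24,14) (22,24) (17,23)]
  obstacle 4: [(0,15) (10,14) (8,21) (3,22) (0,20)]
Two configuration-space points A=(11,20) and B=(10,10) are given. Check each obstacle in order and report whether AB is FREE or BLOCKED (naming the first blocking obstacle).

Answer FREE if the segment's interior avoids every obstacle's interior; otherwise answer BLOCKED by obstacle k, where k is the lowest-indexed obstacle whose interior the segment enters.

Obstacle 1 [(13,10) (14,1) (24,1) (21,11)]:
  edge (13,10)–(14,1): clear
  edge (14,1)–(24,1): clear
  edge (24,1)–(21,11): clear
  edge (21,11)–(13,10): clear
  midpoint (21/2,15) outside
  → clear
Obstacle 2 [(2,1) (5,1) (10,4) (9,8) (2,10)]:
  edge (2,1)–(5,1): clear
  edge (5,1)–(10,4): clear
  edge (10,4)–(9,8): clear
  edge (9,8)–(2,10): clear
  edge (2,10)–(2,1): clear
  midpoint (21/2,15) outside
  → clear
Obstacle 3 [(16,17) (24,14) (22,24) (17,23)]:
  edge (16,17)–(24,14): clear
  edge (24,14)–(22,24): clear
  edge (22,24)–(17,23): clear
  edge (17,23)–(16,17): clear
  midpoint (21/2,15) outside
  → clear
Obstacle 4 [(0,15) (10,14) (8,21) (3,22) (0,20)]:
  edge (0,15)–(10,14): clear
  edge (10,14)–(8,21): clear
  edge (8,21)–(3,22): clear
  edge (3,22)–(0,20): clear
  edge (0,20)–(0,15): clear
  midpoint (21/2,15) outside
  → clear

FREE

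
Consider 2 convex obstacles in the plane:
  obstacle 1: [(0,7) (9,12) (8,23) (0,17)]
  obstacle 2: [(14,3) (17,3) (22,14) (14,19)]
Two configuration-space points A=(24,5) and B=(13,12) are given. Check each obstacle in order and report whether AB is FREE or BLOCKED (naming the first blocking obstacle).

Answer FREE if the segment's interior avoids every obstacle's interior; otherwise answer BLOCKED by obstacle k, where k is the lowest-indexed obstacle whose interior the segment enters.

BLOCKED by obstacle 2

Obstacle 1 [(0,7) (9,12) (8,23) (0,17)]:
  edge (0,7)–(9,12): clear
  edge (9,12)–(8,23): clear
  edge (8,23)–(0,17): clear
  edge (0,17)–(0,7): clear
  midpoint (37/2,17/2) outside
  → clear
Obstacle 2 [(14,3) (17,3) (22,14) (14,19)]:
  edge (14,3)–(17,3): clear
  edge (17,3)–(22,14): crosses AB
  edge (22,14)–(14,19): clear
  edge (14,19)–(14,3): crosses AB
  → BLOCKED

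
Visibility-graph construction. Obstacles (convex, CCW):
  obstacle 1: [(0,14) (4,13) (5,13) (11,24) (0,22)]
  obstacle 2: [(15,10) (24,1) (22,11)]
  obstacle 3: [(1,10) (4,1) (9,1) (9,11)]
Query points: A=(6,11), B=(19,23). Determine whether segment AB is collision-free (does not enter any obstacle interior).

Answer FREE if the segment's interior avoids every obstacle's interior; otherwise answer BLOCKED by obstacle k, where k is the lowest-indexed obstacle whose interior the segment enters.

FREE

Obstacle 1 [(0,14) (4,13) (5,13) (11,24) (0,22)]:
  edge (0,14)–(4,13): clear
  edge (4,13)–(5,13): clear
  edge (5,13)–(11,24): clear
  edge (11,24)–(0,22): clear
  edge (0,22)–(0,14): clear
  midpoint (25/2,17) outside
  → clear
Obstacle 2 [(15,10) (24,1) (22,11)]:
  edge (15,10)–(24,1): clear
  edge (24,1)–(22,11): clear
  edge (22,11)–(15,10): clear
  midpoint (25/2,17) outside
  → clear
Obstacle 3 [(1,10) (4,1) (9,1) (9,11)]:
  edge (1,10)–(4,1): clear
  edge (4,1)–(9,1): clear
  edge (9,1)–(9,11): clear
  edge (9,11)–(1,10): clear
  midpoint (25/2,17) outside
  → clear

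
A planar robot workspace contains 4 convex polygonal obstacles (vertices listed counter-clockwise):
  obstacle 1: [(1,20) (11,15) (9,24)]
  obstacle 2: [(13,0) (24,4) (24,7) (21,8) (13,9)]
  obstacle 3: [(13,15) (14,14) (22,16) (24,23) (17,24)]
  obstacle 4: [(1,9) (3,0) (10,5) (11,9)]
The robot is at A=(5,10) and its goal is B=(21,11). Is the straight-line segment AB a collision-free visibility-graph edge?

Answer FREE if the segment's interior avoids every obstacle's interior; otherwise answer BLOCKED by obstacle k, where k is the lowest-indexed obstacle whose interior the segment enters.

FREE

Obstacle 1 [(1,20) (11,15) (9,24)]:
  edge (1,20)–(11,15): clear
  edge (11,15)–(9,24): clear
  edge (9,24)–(1,20): clear
  midpoint (13,21/2) outside
  → clear
Obstacle 2 [(13,0) (24,4) (24,7) (21,8) (13,9)]:
  edge (13,0)–(24,4): clear
  edge (24,4)–(24,7): clear
  edge (24,7)–(21,8): clear
  edge (21,8)–(13,9): clear
  edge (13,9)–(13,0): clear
  midpoint (13,21/2) outside
  → clear
Obstacle 3 [(13,15) (14,14) (22,16) (24,23) (17,24)]:
  edge (13,15)–(14,14): clear
  edge (14,14)–(22,16): clear
  edge (22,16)–(24,23): clear
  edge (24,23)–(17,24): clear
  edge (17,24)–(13,15): clear
  midpoint (13,21/2) outside
  → clear
Obstacle 4 [(1,9) (3,0) (10,5) (11,9)]:
  edge (1,9)–(3,0): clear
  edge (3,0)–(10,5): clear
  edge (10,5)–(11,9): clear
  edge (11,9)–(1,9): clear
  midpoint (13,21/2) outside
  → clear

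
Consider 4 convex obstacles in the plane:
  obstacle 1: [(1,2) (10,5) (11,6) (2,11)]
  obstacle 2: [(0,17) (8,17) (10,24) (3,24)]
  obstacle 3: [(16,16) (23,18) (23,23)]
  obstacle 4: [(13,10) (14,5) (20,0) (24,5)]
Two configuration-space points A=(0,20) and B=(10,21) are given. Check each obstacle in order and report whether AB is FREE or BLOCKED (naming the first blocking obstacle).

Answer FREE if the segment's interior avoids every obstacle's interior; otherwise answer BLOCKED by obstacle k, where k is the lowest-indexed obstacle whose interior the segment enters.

Obstacle 1 [(1,2) (10,5) (11,6) (2,11)]:
  edge (1,2)–(10,5): clear
  edge (10,5)–(11,6): clear
  edge (11,6)–(2,11): clear
  edge (2,11)–(1,2): clear
  midpoint (5,41/2) outside
  → clear
Obstacle 2 [(0,17) (8,17) (10,24) (3,24)]:
  edge (0,17)–(8,17): clear
  edge (8,17)–(10,24): crosses AB
  edge (10,24)–(3,24): clear
  edge (3,24)–(0,17): crosses AB
  → BLOCKED
Obstacle 3 [(16,16) (23,18) (23,23)]:
  edge (16,16)–(23,18): clear
  edge (23,18)–(23,23): clear
  edge (23,23)–(16,16): clear
  midpoint (5,41/2) outside
  → clear
Obstacle 4 [(13,10) (14,5) (20,0) (24,5)]:
  edge (13,10)–(14,5): clear
  edge (14,5)–(20,0): clear
  edge (20,0)–(24,5): clear
  edge (24,5)–(13,10): clear
  midpoint (5,41/2) outside
  → clear

BLOCKED by obstacle 2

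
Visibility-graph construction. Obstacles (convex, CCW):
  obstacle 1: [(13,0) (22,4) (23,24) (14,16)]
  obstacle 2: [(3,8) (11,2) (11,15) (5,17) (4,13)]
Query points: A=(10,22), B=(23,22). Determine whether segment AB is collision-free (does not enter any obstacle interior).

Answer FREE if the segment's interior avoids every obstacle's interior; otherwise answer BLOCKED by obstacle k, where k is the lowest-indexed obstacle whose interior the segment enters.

BLOCKED by obstacle 1

Obstacle 1 [(13,0) (22,4) (23,24) (14,16)]:
  edge (13,0)–(22,4): clear
  edge (22,4)–(23,24): crosses AB
  edge (23,24)–(14,16): crosses AB
  edge (14,16)–(13,0): clear
  → BLOCKED
Obstacle 2 [(3,8) (11,2) (11,15) (5,17) (4,13)]:
  edge (3,8)–(11,2): clear
  edge (11,2)–(11,15): clear
  edge (11,15)–(5,17): clear
  edge (5,17)–(4,13): clear
  edge (4,13)–(3,8): clear
  midpoint (33/2,22) outside
  → clear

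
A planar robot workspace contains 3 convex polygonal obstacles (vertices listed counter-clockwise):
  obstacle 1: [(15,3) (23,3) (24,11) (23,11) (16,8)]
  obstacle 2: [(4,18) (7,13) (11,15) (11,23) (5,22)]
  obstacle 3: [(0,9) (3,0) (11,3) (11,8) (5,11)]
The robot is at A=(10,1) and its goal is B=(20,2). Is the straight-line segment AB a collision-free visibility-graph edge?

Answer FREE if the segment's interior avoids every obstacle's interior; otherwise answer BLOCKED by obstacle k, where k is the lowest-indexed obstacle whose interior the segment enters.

FREE

Obstacle 1 [(15,3) (23,3) (24,11) (23,11) (16,8)]:
  edge (15,3)–(23,3): clear
  edge (23,3)–(24,11): clear
  edge (24,11)–(23,11): clear
  edge (23,11)–(16,8): clear
  edge (16,8)–(15,3): clear
  midpoint (15,3/2) outside
  → clear
Obstacle 2 [(4,18) (7,13) (11,15) (11,23) (5,22)]:
  edge (4,18)–(7,13): clear
  edge (7,13)–(11,15): clear
  edge (11,15)–(11,23): clear
  edge (11,23)–(5,22): clear
  edge (5,22)–(4,18): clear
  midpoint (15,3/2) outside
  → clear
Obstacle 3 [(0,9) (3,0) (11,3) (11,8) (5,11)]:
  edge (0,9)–(3,0): clear
  edge (3,0)–(11,3): clear
  edge (11,3)–(11,8): clear
  edge (11,8)–(5,11): clear
  edge (5,11)–(0,9): clear
  midpoint (15,3/2) outside
  → clear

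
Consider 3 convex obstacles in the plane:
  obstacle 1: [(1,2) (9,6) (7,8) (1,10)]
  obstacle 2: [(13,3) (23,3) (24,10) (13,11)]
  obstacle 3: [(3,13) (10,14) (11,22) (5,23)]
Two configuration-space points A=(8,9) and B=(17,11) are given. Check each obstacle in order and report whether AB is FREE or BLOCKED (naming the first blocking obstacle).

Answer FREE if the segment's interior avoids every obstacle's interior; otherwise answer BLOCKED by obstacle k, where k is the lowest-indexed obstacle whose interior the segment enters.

BLOCKED by obstacle 2

Obstacle 1 [(1,2) (9,6) (7,8) (1,10)]:
  edge (1,2)–(9,6): clear
  edge (9,6)–(7,8): clear
  edge (7,8)–(1,10): clear
  edge (1,10)–(1,2): clear
  midpoint (25/2,10) outside
  → clear
Obstacle 2 [(13,3) (23,3) (24,10) (13,11)]:
  edge (13,3)–(23,3): clear
  edge (23,3)–(24,10): clear
  edge (24,10)–(13,11): crosses AB
  edge (13,11)–(13,3): crosses AB
  → BLOCKED
Obstacle 3 [(3,13) (10,14) (11,22) (5,23)]:
  edge (3,13)–(10,14): clear
  edge (10,14)–(11,22): clear
  edge (11,22)–(5,23): clear
  edge (5,23)–(3,13): clear
  midpoint (25/2,10) outside
  → clear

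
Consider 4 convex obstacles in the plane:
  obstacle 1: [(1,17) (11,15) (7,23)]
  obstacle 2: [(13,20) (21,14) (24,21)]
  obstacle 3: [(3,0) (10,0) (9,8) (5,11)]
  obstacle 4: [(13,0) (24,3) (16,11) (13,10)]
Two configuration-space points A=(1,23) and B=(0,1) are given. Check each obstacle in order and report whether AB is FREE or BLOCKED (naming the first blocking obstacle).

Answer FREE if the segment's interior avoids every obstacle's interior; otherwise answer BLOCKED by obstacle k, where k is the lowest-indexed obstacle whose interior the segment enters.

Obstacle 1 [(1,17) (11,15) (7,23)]:
  edge (1,17)–(11,15): clear
  edge (11,15)–(7,23): clear
  edge (7,23)–(1,17): clear
  midpoint (1/2,12) outside
  → clear
Obstacle 2 [(13,20) (21,14) (24,21)]:
  edge (13,20)–(21,14): clear
  edge (21,14)–(24,21): clear
  edge (24,21)–(13,20): clear
  midpoint (1/2,12) outside
  → clear
Obstacle 3 [(3,0) (10,0) (9,8) (5,11)]:
  edge (3,0)–(10,0): clear
  edge (10,0)–(9,8): clear
  edge (9,8)–(5,11): clear
  edge (5,11)–(3,0): clear
  midpoint (1/2,12) outside
  → clear
Obstacle 4 [(13,0) (24,3) (16,11) (13,10)]:
  edge (13,0)–(24,3): clear
  edge (24,3)–(16,11): clear
  edge (16,11)–(13,10): clear
  edge (13,10)–(13,0): clear
  midpoint (1/2,12) outside
  → clear

FREE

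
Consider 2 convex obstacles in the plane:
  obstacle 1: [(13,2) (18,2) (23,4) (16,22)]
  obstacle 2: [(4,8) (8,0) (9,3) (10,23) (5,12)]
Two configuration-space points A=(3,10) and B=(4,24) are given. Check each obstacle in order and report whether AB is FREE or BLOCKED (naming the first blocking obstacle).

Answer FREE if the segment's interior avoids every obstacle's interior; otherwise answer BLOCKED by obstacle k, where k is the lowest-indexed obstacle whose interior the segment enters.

FREE

Obstacle 1 [(13,2) (18,2) (23,4) (16,22)]:
  edge (13,2)–(18,2): clear
  edge (18,2)–(23,4): clear
  edge (23,4)–(16,22): clear
  edge (16,22)–(13,2): clear
  midpoint (7/2,17) outside
  → clear
Obstacle 2 [(4,8) (8,0) (9,3) (10,23) (5,12)]:
  edge (4,8)–(8,0): clear
  edge (8,0)–(9,3): clear
  edge (9,3)–(10,23): clear
  edge (10,23)–(5,12): clear
  edge (5,12)–(4,8): clear
  midpoint (7/2,17) outside
  → clear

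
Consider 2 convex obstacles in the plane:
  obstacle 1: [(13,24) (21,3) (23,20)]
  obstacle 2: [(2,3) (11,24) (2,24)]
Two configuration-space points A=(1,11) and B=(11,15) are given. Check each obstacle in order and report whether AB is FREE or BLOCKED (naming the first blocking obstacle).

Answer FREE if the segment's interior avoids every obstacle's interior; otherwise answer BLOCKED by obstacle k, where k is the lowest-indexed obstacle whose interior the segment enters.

BLOCKED by obstacle 2

Obstacle 1 [(13,24) (21,3) (23,20)]:
  edge (13,24)–(21,3): clear
  edge (21,3)–(23,20): clear
  edge (23,20)–(13,24): clear
  midpoint (6,13) outside
  → clear
Obstacle 2 [(2,3) (11,24) (2,24)]:
  edge (2,3)–(11,24): crosses AB
  edge (11,24)–(2,24): clear
  edge (2,24)–(2,3): crosses AB
  → BLOCKED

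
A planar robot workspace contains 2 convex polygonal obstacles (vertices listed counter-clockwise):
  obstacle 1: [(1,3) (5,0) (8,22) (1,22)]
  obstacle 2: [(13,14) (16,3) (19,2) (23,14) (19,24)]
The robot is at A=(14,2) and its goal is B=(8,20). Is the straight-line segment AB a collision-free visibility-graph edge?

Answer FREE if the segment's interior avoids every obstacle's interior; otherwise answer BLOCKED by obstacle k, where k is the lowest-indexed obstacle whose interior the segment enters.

FREE

Obstacle 1 [(1,3) (5,0) (8,22) (1,22)]:
  edge (1,3)–(5,0): clear
  edge (5,0)–(8,22): clear
  edge (8,22)–(1,22): clear
  edge (1,22)–(1,3): clear
  midpoint (11,11) outside
  → clear
Obstacle 2 [(13,14) (16,3) (19,2) (23,14) (19,24)]:
  edge (13,14)–(16,3): clear
  edge (16,3)–(19,2): clear
  edge (19,2)–(23,14): clear
  edge (23,14)–(19,24): clear
  edge (19,24)–(13,14): clear
  midpoint (11,11) outside
  → clear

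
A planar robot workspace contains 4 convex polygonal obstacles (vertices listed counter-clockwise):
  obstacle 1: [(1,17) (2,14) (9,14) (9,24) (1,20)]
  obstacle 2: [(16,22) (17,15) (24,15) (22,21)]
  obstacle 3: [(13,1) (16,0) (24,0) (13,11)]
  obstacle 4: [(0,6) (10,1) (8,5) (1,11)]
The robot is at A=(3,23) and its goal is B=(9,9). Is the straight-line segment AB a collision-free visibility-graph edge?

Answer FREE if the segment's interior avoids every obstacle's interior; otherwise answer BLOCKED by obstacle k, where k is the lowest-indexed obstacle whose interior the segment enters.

Obstacle 1 [(1,17) (2,14) (9,14) (9,24) (1,20)]:
  edge (1,17)–(2,14): clear
  edge (2,14)–(9,14): crosses AB
  edge (9,14)–(9,24): clear
  edge (9,24)–(1,20): crosses AB
  edge (1,20)–(1,17): clear
  → BLOCKED
Obstacle 2 [(16,22) (17,15) (24,15) (22,21)]:
  edge (16,22)–(17,15): clear
  edge (17,15)–(24,15): clear
  edge (24,15)–(22,21): clear
  edge (22,21)–(16,22): clear
  midpoint (6,16) outside
  → clear
Obstacle 3 [(13,1) (16,0) (24,0) (13,11)]:
  edge (13,1)–(16,0): clear
  edge (16,0)–(24,0): clear
  edge (24,0)–(13,11): clear
  edge (13,11)–(13,1): clear
  midpoint (6,16) outside
  → clear
Obstacle 4 [(0,6) (10,1) (8,5) (1,11)]:
  edge (0,6)–(10,1): clear
  edge (10,1)–(8,5): clear
  edge (8,5)–(1,11): clear
  edge (1,11)–(0,6): clear
  midpoint (6,16) outside
  → clear

BLOCKED by obstacle 1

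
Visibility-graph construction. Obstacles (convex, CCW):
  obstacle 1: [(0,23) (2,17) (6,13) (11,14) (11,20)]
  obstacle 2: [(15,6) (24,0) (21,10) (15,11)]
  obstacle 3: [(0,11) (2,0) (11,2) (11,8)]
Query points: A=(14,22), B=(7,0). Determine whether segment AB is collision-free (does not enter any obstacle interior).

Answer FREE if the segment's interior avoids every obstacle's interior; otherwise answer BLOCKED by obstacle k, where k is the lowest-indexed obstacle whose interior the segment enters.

BLOCKED by obstacle 3

Obstacle 1 [(0,23) (2,17) (6,13) (11,14) (11,20)]:
  edge (0,23)–(2,17): clear
  edge (2,17)–(6,13): clear
  edge (6,13)–(11,14): clear
  edge (11,14)–(11,20): clear
  edge (11,20)–(0,23): clear
  midpoint (21/2,11) outside
  → clear
Obstacle 2 [(15,6) (24,0) (21,10) (15,11)]:
  edge (15,6)–(24,0): clear
  edge (24,0)–(21,10): clear
  edge (21,10)–(15,11): clear
  edge (15,11)–(15,6): clear
  midpoint (21/2,11) outside
  → clear
Obstacle 3 [(0,11) (2,0) (11,2) (11,8)]:
  edge (0,11)–(2,0): clear
  edge (2,0)–(11,2): crosses AB
  edge (11,2)–(11,8): clear
  edge (11,8)–(0,11): crosses AB
  → BLOCKED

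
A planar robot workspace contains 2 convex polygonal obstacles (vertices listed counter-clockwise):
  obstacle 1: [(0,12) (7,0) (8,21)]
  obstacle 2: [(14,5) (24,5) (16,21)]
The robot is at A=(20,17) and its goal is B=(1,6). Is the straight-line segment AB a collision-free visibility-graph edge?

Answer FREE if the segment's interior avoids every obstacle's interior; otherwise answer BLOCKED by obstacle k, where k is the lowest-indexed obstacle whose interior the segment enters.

BLOCKED by obstacle 1

Obstacle 1 [(0,12) (7,0) (8,21)]:
  edge (0,12)–(7,0): crosses AB
  edge (7,0)–(8,21): crosses AB
  edge (8,21)–(0,12): clear
  → BLOCKED
Obstacle 2 [(14,5) (24,5) (16,21)]:
  edge (14,5)–(24,5): clear
  edge (24,5)–(16,21): crosses AB
  edge (16,21)–(14,5): crosses AB
  → BLOCKED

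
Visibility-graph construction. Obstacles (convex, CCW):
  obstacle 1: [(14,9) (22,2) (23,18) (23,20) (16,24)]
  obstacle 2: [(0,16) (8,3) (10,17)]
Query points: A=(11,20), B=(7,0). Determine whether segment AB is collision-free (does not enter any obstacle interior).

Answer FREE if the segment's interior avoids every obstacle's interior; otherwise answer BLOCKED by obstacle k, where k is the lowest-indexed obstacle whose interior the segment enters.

Obstacle 1 [(14,9) (22,2) (23,18) (23,20) (16,24)]:
  edge (14,9)–(22,2): clear
  edge (22,2)–(23,18): clear
  edge (23,18)–(23,20): clear
  edge (23,20)–(16,24): clear
  edge (16,24)–(14,9): clear
  midpoint (9,10) outside
  → clear
Obstacle 2 [(0,16) (8,3) (10,17)]:
  edge (0,16)–(8,3): crosses AB
  edge (8,3)–(10,17): crosses AB
  edge (10,17)–(0,16): clear
  → BLOCKED

BLOCKED by obstacle 2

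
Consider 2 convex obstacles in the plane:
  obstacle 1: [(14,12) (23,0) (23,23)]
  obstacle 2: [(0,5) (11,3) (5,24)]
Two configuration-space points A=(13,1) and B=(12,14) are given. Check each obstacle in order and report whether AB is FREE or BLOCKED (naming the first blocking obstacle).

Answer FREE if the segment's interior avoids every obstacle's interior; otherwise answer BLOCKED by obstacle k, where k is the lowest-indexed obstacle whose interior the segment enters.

Obstacle 1 [(14,12) (23,0) (23,23)]:
  edge (14,12)–(23,0): clear
  edge (23,0)–(23,23): clear
  edge (23,23)–(14,12): clear
  midpoint (25/2,15/2) outside
  → clear
Obstacle 2 [(0,5) (11,3) (5,24)]:
  edge (0,5)–(11,3): clear
  edge (11,3)–(5,24): clear
  edge (5,24)–(0,5): clear
  midpoint (25/2,15/2) outside
  → clear

FREE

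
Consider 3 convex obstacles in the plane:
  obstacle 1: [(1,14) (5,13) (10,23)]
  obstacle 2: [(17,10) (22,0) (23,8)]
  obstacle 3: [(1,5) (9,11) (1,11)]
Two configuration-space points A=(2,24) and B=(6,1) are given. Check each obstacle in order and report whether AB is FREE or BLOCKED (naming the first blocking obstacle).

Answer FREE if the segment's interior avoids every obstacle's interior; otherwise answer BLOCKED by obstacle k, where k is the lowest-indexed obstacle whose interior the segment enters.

BLOCKED by obstacle 1

Obstacle 1 [(1,14) (5,13) (10,23)]:
  edge (1,14)–(5,13): crosses AB
  edge (5,13)–(10,23): clear
  edge (10,23)–(1,14): crosses AB
  → BLOCKED
Obstacle 2 [(17,10) (22,0) (23,8)]:
  edge (17,10)–(22,0): clear
  edge (22,0)–(23,8): clear
  edge (23,8)–(17,10): clear
  midpoint (4,25/2) outside
  → clear
Obstacle 3 [(1,5) (9,11) (1,11)]:
  edge (1,5)–(9,11): crosses AB
  edge (9,11)–(1,11): crosses AB
  edge (1,11)–(1,5): clear
  → BLOCKED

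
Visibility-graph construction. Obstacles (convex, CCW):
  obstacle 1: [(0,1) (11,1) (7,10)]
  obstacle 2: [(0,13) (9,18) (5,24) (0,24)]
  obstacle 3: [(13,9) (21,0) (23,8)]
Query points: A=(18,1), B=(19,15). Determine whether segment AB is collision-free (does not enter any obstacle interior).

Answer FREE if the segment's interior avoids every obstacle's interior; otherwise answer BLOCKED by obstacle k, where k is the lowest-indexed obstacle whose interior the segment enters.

BLOCKED by obstacle 3

Obstacle 1 [(0,1) (11,1) (7,10)]:
  edge (0,1)–(11,1): clear
  edge (11,1)–(7,10): clear
  edge (7,10)–(0,1): clear
  midpoint (37/2,8) outside
  → clear
Obstacle 2 [(0,13) (9,18) (5,24) (0,24)]:
  edge (0,13)–(9,18): clear
  edge (9,18)–(5,24): clear
  edge (5,24)–(0,24): clear
  edge (0,24)–(0,13): clear
  midpoint (37/2,8) outside
  → clear
Obstacle 3 [(13,9) (21,0) (23,8)]:
  edge (13,9)–(21,0): crosses AB
  edge (21,0)–(23,8): clear
  edge (23,8)–(13,9): crosses AB
  → BLOCKED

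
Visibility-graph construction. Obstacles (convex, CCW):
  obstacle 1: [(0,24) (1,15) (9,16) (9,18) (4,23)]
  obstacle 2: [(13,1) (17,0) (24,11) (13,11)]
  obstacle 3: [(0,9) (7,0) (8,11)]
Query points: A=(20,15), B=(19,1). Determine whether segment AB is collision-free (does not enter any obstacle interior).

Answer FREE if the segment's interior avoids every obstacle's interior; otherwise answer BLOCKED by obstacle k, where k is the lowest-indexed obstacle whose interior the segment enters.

BLOCKED by obstacle 2

Obstacle 1 [(0,24) (1,15) (9,16) (9,18) (4,23)]:
  edge (0,24)–(1,15): clear
  edge (1,15)–(9,16): clear
  edge (9,16)–(9,18): clear
  edge (9,18)–(4,23): clear
  edge (4,23)–(0,24): clear
  midpoint (39/2,8) outside
  → clear
Obstacle 2 [(13,1) (17,0) (24,11) (13,11)]:
  edge (13,1)–(17,0): clear
  edge (17,0)–(24,11): crosses AB
  edge (24,11)–(13,11): crosses AB
  edge (13,11)–(13,1): clear
  → BLOCKED
Obstacle 3 [(0,9) (7,0) (8,11)]:
  edge (0,9)–(7,0): clear
  edge (7,0)–(8,11): clear
  edge (8,11)–(0,9): clear
  midpoint (39/2,8) outside
  → clear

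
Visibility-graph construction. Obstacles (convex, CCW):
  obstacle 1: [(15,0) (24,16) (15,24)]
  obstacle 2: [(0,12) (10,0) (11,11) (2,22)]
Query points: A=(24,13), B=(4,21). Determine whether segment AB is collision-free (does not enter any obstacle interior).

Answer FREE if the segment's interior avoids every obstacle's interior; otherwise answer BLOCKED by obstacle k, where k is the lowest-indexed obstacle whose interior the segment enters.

Obstacle 1 [(15,0) (24,16) (15,24)]:
  edge (15,0)–(24,16): crosses AB
  edge (24,16)–(15,24): clear
  edge (15,24)–(15,0): crosses AB
  → BLOCKED
Obstacle 2 [(0,12) (10,0) (11,11) (2,22)]:
  edge (0,12)–(10,0): clear
  edge (10,0)–(11,11): clear
  edge (11,11)–(2,22): clear
  edge (2,22)–(0,12): clear
  midpoint (14,17) outside
  → clear

BLOCKED by obstacle 1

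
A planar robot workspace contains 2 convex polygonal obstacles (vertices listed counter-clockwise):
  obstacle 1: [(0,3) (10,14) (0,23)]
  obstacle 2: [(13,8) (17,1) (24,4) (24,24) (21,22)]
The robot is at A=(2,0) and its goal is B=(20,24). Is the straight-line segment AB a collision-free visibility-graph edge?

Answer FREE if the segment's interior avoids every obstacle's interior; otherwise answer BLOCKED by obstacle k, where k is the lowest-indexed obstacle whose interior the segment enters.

Obstacle 1 [(0,3) (10,14) (0,23)]:
  edge (0,3)–(10,14): clear
  edge (10,14)–(0,23): clear
  edge (0,23)–(0,3): clear
  midpoint (11,12) outside
  → clear
Obstacle 2 [(13,8) (17,1) (24,4) (24,24) (21,22)]:
  edge (13,8)–(17,1): clear
  edge (17,1)–(24,4): clear
  edge (24,4)–(24,24): clear
  edge (24,24)–(21,22): clear
  edge (21,22)–(13,8): clear
  midpoint (11,12) outside
  → clear

FREE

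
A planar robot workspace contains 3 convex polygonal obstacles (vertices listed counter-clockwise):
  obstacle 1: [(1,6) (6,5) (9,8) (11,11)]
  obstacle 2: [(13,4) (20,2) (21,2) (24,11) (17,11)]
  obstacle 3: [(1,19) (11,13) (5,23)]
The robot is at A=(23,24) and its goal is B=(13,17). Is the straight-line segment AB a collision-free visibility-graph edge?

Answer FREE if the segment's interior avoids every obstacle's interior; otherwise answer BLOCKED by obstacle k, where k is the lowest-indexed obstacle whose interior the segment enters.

Obstacle 1 [(1,6) (6,5) (9,8) (11,11)]:
  edge (1,6)–(6,5): clear
  edge (6,5)–(9,8): clear
  edge (9,8)–(11,11): clear
  edge (11,11)–(1,6): clear
  midpoint (18,41/2) outside
  → clear
Obstacle 2 [(13,4) (20,2) (21,2) (24,11) (17,11)]:
  edge (13,4)–(20,2): clear
  edge (20,2)–(21,2): clear
  edge (21,2)–(24,11): clear
  edge (24,11)–(17,11): clear
  edge (17,11)–(13,4): clear
  midpoint (18,41/2) outside
  → clear
Obstacle 3 [(1,19) (11,13) (5,23)]:
  edge (1,19)–(11,13): clear
  edge (11,13)–(5,23): clear
  edge (5,23)–(1,19): clear
  midpoint (18,41/2) outside
  → clear

FREE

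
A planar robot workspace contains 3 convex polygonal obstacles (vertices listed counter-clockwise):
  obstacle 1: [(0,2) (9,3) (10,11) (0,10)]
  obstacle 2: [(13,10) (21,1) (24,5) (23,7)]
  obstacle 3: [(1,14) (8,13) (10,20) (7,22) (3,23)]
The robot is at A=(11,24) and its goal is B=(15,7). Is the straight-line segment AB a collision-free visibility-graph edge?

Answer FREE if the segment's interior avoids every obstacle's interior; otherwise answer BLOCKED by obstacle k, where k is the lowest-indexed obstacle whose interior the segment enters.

Obstacle 1 [(0,2) (9,3) (10,11) (0,10)]:
  edge (0,2)–(9,3): clear
  edge (9,3)–(10,11): clear
  edge (10,11)–(0,10): clear
  edge (0,10)–(0,2): clear
  midpoint (13,31/2) outside
  → clear
Obstacle 2 [(13,10) (21,1) (24,5) (23,7)]:
  edge (13,10)–(21,1): crosses AB
  edge (21,1)–(24,5): clear
  edge (24,5)–(23,7): clear
  edge (23,7)–(13,10): crosses AB
  → BLOCKED
Obstacle 3 [(1,14) (8,13) (10,20) (7,22) (3,23)]:
  edge (1,14)–(8,13): clear
  edge (8,13)–(10,20): clear
  edge (10,20)–(7,22): clear
  edge (7,22)–(3,23): clear
  edge (3,23)–(1,14): clear
  midpoint (13,31/2) outside
  → clear

BLOCKED by obstacle 2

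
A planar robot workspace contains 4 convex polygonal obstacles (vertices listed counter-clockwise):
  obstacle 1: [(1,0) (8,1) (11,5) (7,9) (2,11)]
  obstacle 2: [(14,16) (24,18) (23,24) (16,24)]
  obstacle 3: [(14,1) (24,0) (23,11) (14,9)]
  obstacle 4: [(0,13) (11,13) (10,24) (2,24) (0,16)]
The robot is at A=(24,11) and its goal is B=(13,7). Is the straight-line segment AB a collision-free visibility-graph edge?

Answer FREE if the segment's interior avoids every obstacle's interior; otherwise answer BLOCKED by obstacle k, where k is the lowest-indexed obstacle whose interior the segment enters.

BLOCKED by obstacle 3

Obstacle 1 [(1,0) (8,1) (11,5) (7,9) (2,11)]:
  edge (1,0)–(8,1): clear
  edge (8,1)–(11,5): clear
  edge (11,5)–(7,9): clear
  edge (7,9)–(2,11): clear
  edge (2,11)–(1,0): clear
  midpoint (37/2,9) outside
  → clear
Obstacle 2 [(14,16) (24,18) (23,24) (16,24)]:
  edge (14,16)–(24,18): clear
  edge (24,18)–(23,24): clear
  edge (23,24)–(16,24): clear
  edge (16,24)–(14,16): clear
  midpoint (37/2,9) outside
  → clear
Obstacle 3 [(14,1) (24,0) (23,11) (14,9)]:
  edge (14,1)–(24,0): clear
  edge (24,0)–(23,11): crosses AB
  edge (23,11)–(14,9): clear
  edge (14,9)–(14,1): crosses AB
  → BLOCKED
Obstacle 4 [(0,13) (11,13) (10,24) (2,24) (0,16)]:
  edge (0,13)–(11,13): clear
  edge (11,13)–(10,24): clear
  edge (10,24)–(2,24): clear
  edge (2,24)–(0,16): clear
  edge (0,16)–(0,13): clear
  midpoint (37/2,9) outside
  → clear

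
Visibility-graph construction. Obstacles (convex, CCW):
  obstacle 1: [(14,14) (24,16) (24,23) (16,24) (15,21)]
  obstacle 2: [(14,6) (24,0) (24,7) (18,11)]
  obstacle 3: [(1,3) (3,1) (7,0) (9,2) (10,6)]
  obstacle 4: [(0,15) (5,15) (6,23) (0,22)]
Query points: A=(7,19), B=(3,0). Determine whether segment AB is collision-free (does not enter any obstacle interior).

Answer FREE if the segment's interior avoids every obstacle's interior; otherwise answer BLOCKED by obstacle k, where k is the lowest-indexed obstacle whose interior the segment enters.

Obstacle 1 [(14,14) (24,16) (24,23) (16,24) (15,21)]:
  edge (14,14)–(24,16): clear
  edge (24,16)–(24,23): clear
  edge (24,23)–(16,24): clear
  edge (16,24)–(15,21): clear
  edge (15,21)–(14,14): clear
  midpoint (5,19/2) outside
  → clear
Obstacle 2 [(14,6) (24,0) (24,7) (18,11)]:
  edge (14,6)–(24,0): clear
  edge (24,0)–(24,7): clear
  edge (24,7)–(18,11): clear
  edge (18,11)–(14,6): clear
  midpoint (5,19/2) outside
  → clear
Obstacle 3 [(1,3) (3,1) (7,0) (9,2) (10,6)]:
  edge (1,3)–(3,1): clear
  edge (3,1)–(7,0): crosses AB
  edge (7,0)–(9,2): clear
  edge (9,2)–(10,6): clear
  edge (10,6)–(1,3): crosses AB
  → BLOCKED
Obstacle 4 [(0,15) (5,15) (6,23) (0,22)]:
  edge (0,15)–(5,15): clear
  edge (5,15)–(6,23): clear
  edge (6,23)–(0,22): clear
  edge (0,22)–(0,15): clear
  midpoint (5,19/2) outside
  → clear

BLOCKED by obstacle 3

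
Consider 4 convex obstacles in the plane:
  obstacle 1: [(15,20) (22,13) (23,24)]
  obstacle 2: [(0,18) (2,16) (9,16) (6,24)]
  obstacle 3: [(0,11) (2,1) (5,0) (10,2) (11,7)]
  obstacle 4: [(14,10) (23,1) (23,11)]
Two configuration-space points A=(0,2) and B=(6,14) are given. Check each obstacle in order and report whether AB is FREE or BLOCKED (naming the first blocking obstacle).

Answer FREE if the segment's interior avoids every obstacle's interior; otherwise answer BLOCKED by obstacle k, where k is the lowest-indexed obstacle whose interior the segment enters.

Obstacle 1 [(15,20) (22,13) (23,24)]:
  edge (15,20)–(22,13): clear
  edge (22,13)–(23,24): clear
  edge (23,24)–(15,20): clear
  midpoint (3,8) outside
  → clear
Obstacle 2 [(0,18) (2,16) (9,16) (6,24)]:
  edge (0,18)–(2,16): clear
  edge (2,16)–(9,16): clear
  edge (9,16)–(6,24): clear
  edge (6,24)–(0,18): clear
  midpoint (3,8) outside
  → clear
Obstacle 3 [(0,11) (2,1) (5,0) (10,2) (11,7)]:
  edge (0,11)–(2,1): crosses AB
  edge (2,1)–(5,0): clear
  edge (5,0)–(10,2): clear
  edge (10,2)–(11,7): clear
  edge (11,7)–(0,11): crosses AB
  → BLOCKED
Obstacle 4 [(14,10) (23,1) (23,11)]:
  edge (14,10)–(23,1): clear
  edge (23,1)–(23,11): clear
  edge (23,11)–(14,10): clear
  midpoint (3,8) outside
  → clear

BLOCKED by obstacle 3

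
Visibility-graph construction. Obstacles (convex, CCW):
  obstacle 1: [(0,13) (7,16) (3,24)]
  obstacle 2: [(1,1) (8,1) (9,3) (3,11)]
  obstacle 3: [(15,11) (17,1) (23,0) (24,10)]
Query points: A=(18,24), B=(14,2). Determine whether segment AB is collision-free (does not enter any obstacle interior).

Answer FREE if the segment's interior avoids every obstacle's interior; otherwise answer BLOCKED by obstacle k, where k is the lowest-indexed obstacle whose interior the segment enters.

BLOCKED by obstacle 3

Obstacle 1 [(0,13) (7,16) (3,24)]:
  edge (0,13)–(7,16): clear
  edge (7,16)–(3,24): clear
  edge (3,24)–(0,13): clear
  midpoint (16,13) outside
  → clear
Obstacle 2 [(1,1) (8,1) (9,3) (3,11)]:
  edge (1,1)–(8,1): clear
  edge (8,1)–(9,3): clear
  edge (9,3)–(3,11): clear
  edge (3,11)–(1,1): clear
  midpoint (16,13) outside
  → clear
Obstacle 3 [(15,11) (17,1) (23,0) (24,10)]:
  edge (15,11)–(17,1): crosses AB
  edge (17,1)–(23,0): clear
  edge (23,0)–(24,10): clear
  edge (24,10)–(15,11): crosses AB
  → BLOCKED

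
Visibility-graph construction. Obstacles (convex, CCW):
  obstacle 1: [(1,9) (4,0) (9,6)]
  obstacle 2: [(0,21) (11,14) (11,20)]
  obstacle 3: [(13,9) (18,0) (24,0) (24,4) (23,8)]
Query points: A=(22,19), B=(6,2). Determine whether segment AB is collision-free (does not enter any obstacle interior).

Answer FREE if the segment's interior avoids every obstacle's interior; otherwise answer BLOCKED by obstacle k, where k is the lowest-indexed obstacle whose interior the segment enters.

FREE

Obstacle 1 [(1,9) (4,0) (9,6)]:
  edge (1,9)–(4,0): clear
  edge (4,0)–(9,6): clear
  edge (9,6)–(1,9): clear
  midpoint (14,21/2) outside
  → clear
Obstacle 2 [(0,21) (11,14) (11,20)]:
  edge (0,21)–(11,14): clear
  edge (11,14)–(11,20): clear
  edge (11,20)–(0,21): clear
  midpoint (14,21/2) outside
  → clear
Obstacle 3 [(13,9) (18,0) (24,0) (24,4) (23,8)]:
  edge (13,9)–(18,0): clear
  edge (18,0)–(24,0): clear
  edge (24,0)–(24,4): clear
  edge (24,4)–(23,8): clear
  edge (23,8)–(13,9): clear
  midpoint (14,21/2) outside
  → clear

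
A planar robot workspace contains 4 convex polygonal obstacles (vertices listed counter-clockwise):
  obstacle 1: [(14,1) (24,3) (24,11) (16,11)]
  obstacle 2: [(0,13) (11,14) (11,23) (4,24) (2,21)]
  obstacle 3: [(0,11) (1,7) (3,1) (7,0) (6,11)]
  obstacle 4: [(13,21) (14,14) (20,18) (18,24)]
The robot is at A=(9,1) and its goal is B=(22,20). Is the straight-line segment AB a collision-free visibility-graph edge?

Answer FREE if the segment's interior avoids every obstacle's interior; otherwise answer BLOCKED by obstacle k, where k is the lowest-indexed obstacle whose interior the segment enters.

Obstacle 1 [(14,1) (24,3) (24,11) (16,11)]:
  edge (14,1)–(24,3): clear
  edge (24,3)–(24,11): clear
  edge (24,11)–(16,11): clear
  edge (16,11)–(14,1): clear
  midpoint (31/2,21/2) outside
  → clear
Obstacle 2 [(0,13) (11,14) (11,23) (4,24) (2,21)]:
  edge (0,13)–(11,14): clear
  edge (11,14)–(11,23): clear
  edge (11,23)–(4,24): clear
  edge (4,24)–(2,21): clear
  edge (2,21)–(0,13): clear
  midpoint (31/2,21/2) outside
  → clear
Obstacle 3 [(0,11) (1,7) (3,1) (7,0) (6,11)]:
  edge (0,11)–(1,7): clear
  edge (1,7)–(3,1): clear
  edge (3,1)–(7,0): clear
  edge (7,0)–(6,11): clear
  edge (6,11)–(0,11): clear
  midpoint (31/2,21/2) outside
  → clear
Obstacle 4 [(13,21) (14,14) (20,18) (18,24)]:
  edge (13,21)–(14,14): clear
  edge (14,14)–(20,18): clear
  edge (20,18)–(18,24): clear
  edge (18,24)–(13,21): clear
  midpoint (31/2,21/2) outside
  → clear

FREE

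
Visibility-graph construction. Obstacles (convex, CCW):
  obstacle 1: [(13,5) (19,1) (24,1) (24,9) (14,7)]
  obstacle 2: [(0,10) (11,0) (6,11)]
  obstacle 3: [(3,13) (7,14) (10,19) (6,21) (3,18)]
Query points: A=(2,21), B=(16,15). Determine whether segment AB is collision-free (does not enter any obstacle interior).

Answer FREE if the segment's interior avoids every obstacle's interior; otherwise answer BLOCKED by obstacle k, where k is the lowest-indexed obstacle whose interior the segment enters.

Obstacle 1 [(13,5) (19,1) (24,1) (24,9) (14,7)]:
  edge (13,5)–(19,1): clear
  edge (19,1)–(24,1): clear
  edge (24,1)–(24,9): clear
  edge (24,9)–(14,7): clear
  edge (14,7)–(13,5): clear
  midpoint (9,18) outside
  → clear
Obstacle 2 [(0,10) (11,0) (6,11)]:
  edge (0,10)–(11,0): clear
  edge (11,0)–(6,11): clear
  edge (6,11)–(0,10): clear
  midpoint (9,18) outside
  → clear
Obstacle 3 [(3,13) (7,14) (10,19) (6,21) (3,18)]:
  edge (3,13)–(7,14): clear
  edge (7,14)–(10,19): crosses AB
  edge (10,19)–(6,21): clear
  edge (6,21)–(3,18): crosses AB
  edge (3,18)–(3,13): clear
  → BLOCKED

BLOCKED by obstacle 3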